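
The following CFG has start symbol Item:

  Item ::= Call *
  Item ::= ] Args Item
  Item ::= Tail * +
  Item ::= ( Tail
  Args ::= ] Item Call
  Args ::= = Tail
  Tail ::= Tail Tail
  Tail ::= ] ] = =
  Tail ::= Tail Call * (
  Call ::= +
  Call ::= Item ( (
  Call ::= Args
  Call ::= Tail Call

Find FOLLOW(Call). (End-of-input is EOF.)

In Item ::= Call *: add FIRST(*) = { * }.
In Args ::= ] Item Call: Call is at the end, add FOLLOW(Args) = { (, *, +, =, ] }.
In Tail ::= Tail Call * (: add FIRST(* () = { * }.
In Call ::= Tail Call: Call is at the end, add FOLLOW(Call) = { (, *, +, =, ] }.
Union: FOLLOW(Call) = { (, *, +, =, ] }.

{ (, *, +, =, ] }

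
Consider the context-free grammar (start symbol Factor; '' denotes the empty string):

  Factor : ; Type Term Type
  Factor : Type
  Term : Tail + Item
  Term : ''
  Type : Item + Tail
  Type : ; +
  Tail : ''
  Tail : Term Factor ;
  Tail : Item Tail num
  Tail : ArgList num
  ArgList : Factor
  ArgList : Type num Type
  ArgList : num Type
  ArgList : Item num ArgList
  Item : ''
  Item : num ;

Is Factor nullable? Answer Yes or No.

No

Nullable nonterminals: Item, Tail, Term.
No production of Factor has an RHS whose symbols are all nullable, so Factor is not nullable.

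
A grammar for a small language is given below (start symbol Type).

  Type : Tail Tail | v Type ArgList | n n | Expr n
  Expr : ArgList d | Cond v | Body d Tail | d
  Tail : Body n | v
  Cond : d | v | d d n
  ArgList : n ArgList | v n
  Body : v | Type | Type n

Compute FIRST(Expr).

{ d, n, v }

From Expr : ArgList d: add FIRST(ArgList) = { n, v }.
From Expr : Cond v: add FIRST(Cond) = { d, v }.
From Expr : Body d Tail: add FIRST(Body) = { d, n, v }.
Expr : d contributes {d}.
Union: FIRST(Expr) = { d, n, v }.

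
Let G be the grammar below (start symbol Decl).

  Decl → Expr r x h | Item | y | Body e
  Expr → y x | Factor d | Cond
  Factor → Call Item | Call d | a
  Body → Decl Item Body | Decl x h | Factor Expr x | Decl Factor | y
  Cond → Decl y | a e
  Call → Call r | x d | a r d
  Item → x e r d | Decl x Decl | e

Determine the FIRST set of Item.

{ a, e, x, y }

Item → x e r d contributes {x}.
From Item → Decl x Decl: add FIRST(Decl) = { a, e, x, y }.
Item → e contributes {e}.
Union: FIRST(Item) = { a, e, x, y }.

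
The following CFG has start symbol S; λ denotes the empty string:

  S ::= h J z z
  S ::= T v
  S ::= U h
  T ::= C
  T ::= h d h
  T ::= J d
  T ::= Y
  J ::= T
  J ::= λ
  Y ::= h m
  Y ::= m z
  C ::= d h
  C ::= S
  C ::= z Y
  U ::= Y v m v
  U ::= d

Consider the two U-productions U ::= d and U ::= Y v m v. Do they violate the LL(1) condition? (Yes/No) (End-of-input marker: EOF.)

FIRST(d) = { d } and FIRST(Y v m v) = { h, m }.
The FIRST sets are disjoint and neither alternative is nullable — no conflict.

No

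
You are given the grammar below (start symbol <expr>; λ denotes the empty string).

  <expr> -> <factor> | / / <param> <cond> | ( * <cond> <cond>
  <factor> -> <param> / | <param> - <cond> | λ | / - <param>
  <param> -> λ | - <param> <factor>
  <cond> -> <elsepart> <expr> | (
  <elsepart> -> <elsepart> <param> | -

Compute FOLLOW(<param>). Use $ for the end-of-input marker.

In <expr> -> / / <param> <cond>: add FIRST(<cond>) = { (, - }.
In <factor> -> <param> /: add FIRST(/) = { / }.
In <factor> -> <param> - <cond>: add FIRST(- <cond>) = { - }.
In <factor> -> / - <param>: <param> is at the end, add FOLLOW(<factor>) = { $, (, -, / }.
In <param> -> - <param> <factor>: add FIRST(<factor>)\{λ} = { -, / }.
  Since <factor> is nullable, also add FOLLOW(<param>) = { $, (, -, / }.
In <elsepart> -> <elsepart> <param>: <param> is at the end, add FOLLOW(<elsepart>) = { $, (, -, / }.
Union: FOLLOW(<param>) = { $, (, -, / }.

{ $, (, -, / }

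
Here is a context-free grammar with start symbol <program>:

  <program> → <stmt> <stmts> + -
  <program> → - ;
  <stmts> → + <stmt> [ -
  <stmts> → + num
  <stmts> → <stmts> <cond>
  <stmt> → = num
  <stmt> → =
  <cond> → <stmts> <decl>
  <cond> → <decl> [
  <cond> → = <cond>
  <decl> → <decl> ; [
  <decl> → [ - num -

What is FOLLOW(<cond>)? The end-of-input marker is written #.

{ +, =, [ }

In <stmts> → <stmts> <cond>: <cond> is at the end, add FOLLOW(<stmts>) = { +, =, [ }.
In <cond> → = <cond>: <cond> is at the end, add FOLLOW(<cond>) = { +, =, [ }.
Union: FOLLOW(<cond>) = { +, =, [ }.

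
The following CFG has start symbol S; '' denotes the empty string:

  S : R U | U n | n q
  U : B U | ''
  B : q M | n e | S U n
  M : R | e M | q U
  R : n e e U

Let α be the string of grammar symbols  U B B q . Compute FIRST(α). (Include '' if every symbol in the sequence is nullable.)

Add FIRST(U)\{''} = { n, q }; U is nullable, continue.
Add FIRST(B) = { n, q }; B is not nullable, stop.

{ n, q }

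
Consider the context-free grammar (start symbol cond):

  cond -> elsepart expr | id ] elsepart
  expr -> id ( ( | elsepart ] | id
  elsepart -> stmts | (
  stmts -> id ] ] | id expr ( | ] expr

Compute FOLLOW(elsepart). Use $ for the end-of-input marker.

In cond -> elsepart expr: add FIRST(expr) = { (, ], id }.
In cond -> id ] elsepart: elsepart is at the end, add FOLLOW(cond) = { $ }.
In expr -> elsepart ]: add FIRST(]) = { ] }.
Union: FOLLOW(elsepart) = { $, (, ], id }.

{ $, (, ], id }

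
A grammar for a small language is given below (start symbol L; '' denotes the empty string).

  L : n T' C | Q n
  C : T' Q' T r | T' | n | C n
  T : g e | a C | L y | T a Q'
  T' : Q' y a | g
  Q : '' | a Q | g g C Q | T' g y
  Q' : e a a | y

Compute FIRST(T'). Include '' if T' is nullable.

From T' : Q' y a: add FIRST(Q') = { e, y }.
T' : g contributes {g}.
Union: FIRST(T') = { e, g, y }.

{ e, g, y }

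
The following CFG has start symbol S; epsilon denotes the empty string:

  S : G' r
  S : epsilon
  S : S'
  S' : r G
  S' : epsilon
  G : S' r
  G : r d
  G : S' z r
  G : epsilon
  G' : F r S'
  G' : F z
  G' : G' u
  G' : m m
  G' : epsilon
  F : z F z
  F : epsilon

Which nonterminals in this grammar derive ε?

Directly nullable (have an epsilon-production): S, S', G, G', F.

{ F, G, G', S, S' }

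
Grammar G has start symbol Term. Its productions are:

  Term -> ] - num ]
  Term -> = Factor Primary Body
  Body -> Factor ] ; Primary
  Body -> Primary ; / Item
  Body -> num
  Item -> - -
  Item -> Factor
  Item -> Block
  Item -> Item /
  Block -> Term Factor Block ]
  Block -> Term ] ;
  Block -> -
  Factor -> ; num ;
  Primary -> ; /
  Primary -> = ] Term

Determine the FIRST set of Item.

{ -, ;, =, ] }

Item -> - - contributes {-}.
From Item -> Factor: add FIRST(Factor) = { ; }.
From Item -> Block: add FIRST(Block) = { -, =, ] }.
From Item -> Item /: add FIRST(Item) = { -, ;, =, ] }.
Union: FIRST(Item) = { -, ;, =, ] }.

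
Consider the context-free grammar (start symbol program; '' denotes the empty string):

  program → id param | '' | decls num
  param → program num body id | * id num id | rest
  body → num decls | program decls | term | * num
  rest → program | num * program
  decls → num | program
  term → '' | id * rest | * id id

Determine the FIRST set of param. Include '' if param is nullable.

{ *, id, num, '' }

From param → program num body id: program nullable, take FIRST(program) ∪ {num} = { id, num }.
param → * id num id contributes {*}.
From param → rest: add FIRST(rest) = { id, num, '' } (including '' since rest is nullable).
Union: FIRST(param) = { *, id, num, '' }.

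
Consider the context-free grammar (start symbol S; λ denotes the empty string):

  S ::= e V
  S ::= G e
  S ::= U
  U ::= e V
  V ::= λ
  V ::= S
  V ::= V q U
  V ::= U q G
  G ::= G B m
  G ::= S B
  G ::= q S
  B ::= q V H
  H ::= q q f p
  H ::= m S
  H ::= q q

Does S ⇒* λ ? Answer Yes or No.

Nullable nonterminals: V.
No production of S has an RHS whose symbols are all nullable, so S is not nullable.

No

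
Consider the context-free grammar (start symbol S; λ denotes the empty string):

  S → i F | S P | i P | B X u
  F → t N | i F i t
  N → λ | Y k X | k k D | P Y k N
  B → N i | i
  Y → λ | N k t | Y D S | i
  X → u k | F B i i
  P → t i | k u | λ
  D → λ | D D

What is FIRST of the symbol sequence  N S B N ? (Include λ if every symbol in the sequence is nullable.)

{ i, k, t }

Add FIRST(N)\{λ} = { i, k, t }; N is nullable, continue.
Add FIRST(S) = { i, k, t }; S is not nullable, stop.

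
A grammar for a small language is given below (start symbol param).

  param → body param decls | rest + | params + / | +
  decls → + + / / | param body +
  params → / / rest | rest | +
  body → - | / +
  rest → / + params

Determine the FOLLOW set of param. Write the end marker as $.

param is the start symbol, so $ ∈ FOLLOW(param).
In param → body param decls: add FIRST(decls) = { +, -, / }.
In decls → param body +: add FIRST(body +) = { -, / }.
Union: FOLLOW(param) = { $, +, -, / }.

{ $, +, -, / }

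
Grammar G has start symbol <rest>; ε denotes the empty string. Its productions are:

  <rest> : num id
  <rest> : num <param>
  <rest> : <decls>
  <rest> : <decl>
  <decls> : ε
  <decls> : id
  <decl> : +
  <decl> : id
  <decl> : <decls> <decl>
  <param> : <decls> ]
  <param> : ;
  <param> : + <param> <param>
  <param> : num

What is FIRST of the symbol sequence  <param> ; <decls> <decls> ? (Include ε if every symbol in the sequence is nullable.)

Add FIRST(<param>) = { +, ;, ], id, num }; <param> is not nullable, stop.

{ +, ;, ], id, num }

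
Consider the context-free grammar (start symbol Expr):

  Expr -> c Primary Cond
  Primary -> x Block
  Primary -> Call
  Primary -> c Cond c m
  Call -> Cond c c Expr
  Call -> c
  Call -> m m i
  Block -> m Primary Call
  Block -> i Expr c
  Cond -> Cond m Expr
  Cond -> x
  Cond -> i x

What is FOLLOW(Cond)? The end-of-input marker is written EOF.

In Expr -> c Primary Cond: Cond is at the end, add FOLLOW(Expr) = { EOF, c, i, m, x }.
In Primary -> c Cond c m: add FIRST(c m) = { c }.
In Call -> Cond c c Expr: add FIRST(c c Expr) = { c }.
In Cond -> Cond m Expr: add FIRST(m Expr) = { m }.
Union: FOLLOW(Cond) = { EOF, c, i, m, x }.

{ EOF, c, i, m, x }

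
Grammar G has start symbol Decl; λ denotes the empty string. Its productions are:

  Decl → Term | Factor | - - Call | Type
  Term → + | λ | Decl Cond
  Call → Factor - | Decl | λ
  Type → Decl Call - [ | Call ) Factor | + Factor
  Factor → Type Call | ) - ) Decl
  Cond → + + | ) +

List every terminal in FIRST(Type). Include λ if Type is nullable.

{ ), +, - }

From Type → Decl Call - [: Decl, Call nullable, take FIRST(Decl) ∪ FIRST(Call) ∪ {-} = { ), +, - }.
From Type → Call ) Factor: Call nullable, take FIRST(Call) ∪ {)} = { ), +, - }.
Type → + Factor contributes {+}.
Union: FIRST(Type) = { ), +, - }.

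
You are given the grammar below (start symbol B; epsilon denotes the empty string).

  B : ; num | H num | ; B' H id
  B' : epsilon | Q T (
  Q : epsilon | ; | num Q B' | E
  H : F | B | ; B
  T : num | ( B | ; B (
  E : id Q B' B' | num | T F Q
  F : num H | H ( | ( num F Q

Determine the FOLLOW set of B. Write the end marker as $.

B is the start symbol, so $ ∈ FOLLOW(B).
In H : B: B is at the end, add FOLLOW(H) = { (, ;, id, num }.
In H : ; B: B is at the end, add FOLLOW(H) = { (, ;, id, num }.
In T : ( B: B is at the end, add FOLLOW(T) = { (, ;, num }.
In T : ; B (: add FIRST(() = { ( }.
Union: FOLLOW(B) = { $, (, ;, id, num }.

{ $, (, ;, id, num }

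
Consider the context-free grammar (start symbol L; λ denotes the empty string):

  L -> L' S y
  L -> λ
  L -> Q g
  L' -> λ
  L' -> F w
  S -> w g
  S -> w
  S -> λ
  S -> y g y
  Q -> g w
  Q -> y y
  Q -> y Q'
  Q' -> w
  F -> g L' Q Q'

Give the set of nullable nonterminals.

{ L, L', S }

Directly nullable (have an λ-production): L, L', S.
No other nonterminal has a production whose RHS symbols are all nullable.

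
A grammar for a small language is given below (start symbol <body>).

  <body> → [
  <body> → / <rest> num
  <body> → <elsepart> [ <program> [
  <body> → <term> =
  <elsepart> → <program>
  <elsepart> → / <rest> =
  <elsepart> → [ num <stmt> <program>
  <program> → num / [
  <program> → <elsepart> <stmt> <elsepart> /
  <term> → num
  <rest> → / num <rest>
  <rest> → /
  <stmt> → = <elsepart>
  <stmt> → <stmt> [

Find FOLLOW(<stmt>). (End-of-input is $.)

{ /, [, num }

In <elsepart> → [ num <stmt> <program>: add FIRST(<program>) = { /, [, num }.
In <program> → <elsepart> <stmt> <elsepart> /: add FIRST(<elsepart> /) = { /, [, num }.
In <stmt> → <stmt> [: add FIRST([) = { [ }.
Union: FOLLOW(<stmt>) = { /, [, num }.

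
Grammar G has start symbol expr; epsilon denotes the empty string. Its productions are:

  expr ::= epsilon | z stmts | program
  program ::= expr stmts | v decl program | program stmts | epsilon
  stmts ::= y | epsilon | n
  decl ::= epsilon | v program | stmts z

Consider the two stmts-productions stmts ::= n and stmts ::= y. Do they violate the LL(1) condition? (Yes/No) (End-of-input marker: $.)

FIRST(n) = { n } and FIRST(y) = { y }.
The FIRST sets are disjoint and neither alternative is nullable — no conflict.

No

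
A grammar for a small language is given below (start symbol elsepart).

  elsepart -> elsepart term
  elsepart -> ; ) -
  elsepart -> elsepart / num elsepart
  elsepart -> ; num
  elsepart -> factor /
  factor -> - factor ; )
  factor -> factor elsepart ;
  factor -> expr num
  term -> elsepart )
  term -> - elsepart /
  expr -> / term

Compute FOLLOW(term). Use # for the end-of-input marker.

{ #, ), -, /, ;, num }

In elsepart -> elsepart term: term is at the end, add FOLLOW(elsepart) = { #, ), -, /, ; }.
In expr -> / term: term is at the end, add FOLLOW(expr) = { num }.
Union: FOLLOW(term) = { #, ), -, /, ;, num }.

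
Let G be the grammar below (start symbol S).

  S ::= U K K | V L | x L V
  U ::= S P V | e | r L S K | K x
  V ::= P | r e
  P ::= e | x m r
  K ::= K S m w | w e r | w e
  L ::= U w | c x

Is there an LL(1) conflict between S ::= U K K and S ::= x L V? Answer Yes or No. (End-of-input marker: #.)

Yes

FIRST(U K K) = { e, r, w, x } and FIRST(x L V) = { x }.
Both contain x, so the two alternatives are not disjoint — LL(1) conflict.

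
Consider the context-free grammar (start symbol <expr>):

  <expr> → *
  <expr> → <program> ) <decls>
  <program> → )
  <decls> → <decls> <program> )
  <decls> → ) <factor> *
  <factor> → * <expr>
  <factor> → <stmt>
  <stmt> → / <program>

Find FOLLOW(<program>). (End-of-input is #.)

{ ), * }

In <expr> → <program> ) <decls>: add FIRST() <decls>) = { ) }.
In <decls> → <decls> <program> ): add FIRST()) = { ) }.
In <stmt> → / <program>: <program> is at the end, add FOLLOW(<stmt>) = { * }.
Union: FOLLOW(<program>) = { ), * }.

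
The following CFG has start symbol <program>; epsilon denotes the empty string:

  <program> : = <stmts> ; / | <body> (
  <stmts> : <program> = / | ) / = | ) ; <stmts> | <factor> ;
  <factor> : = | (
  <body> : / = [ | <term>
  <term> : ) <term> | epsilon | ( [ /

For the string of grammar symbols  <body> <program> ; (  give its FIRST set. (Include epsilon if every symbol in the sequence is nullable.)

{ (, ), /, = }

Add FIRST(<body>)\{epsilon} = { (, ), / }; <body> is nullable, continue.
Add FIRST(<program>) = { (, ), /, = }; <program> is not nullable, stop.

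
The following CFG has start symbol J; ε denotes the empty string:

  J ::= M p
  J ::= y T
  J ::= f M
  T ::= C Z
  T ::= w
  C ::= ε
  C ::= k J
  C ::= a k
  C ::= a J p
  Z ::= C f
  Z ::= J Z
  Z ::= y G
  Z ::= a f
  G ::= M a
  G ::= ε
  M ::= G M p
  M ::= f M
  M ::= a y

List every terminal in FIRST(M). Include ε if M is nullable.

{ a, f }

From M ::= G M p: G nullable, take FIRST(G) ∪ FIRST(M) = { a, f }.
M ::= f M contributes {f}.
M ::= a y contributes {a}.
Union: FIRST(M) = { a, f }.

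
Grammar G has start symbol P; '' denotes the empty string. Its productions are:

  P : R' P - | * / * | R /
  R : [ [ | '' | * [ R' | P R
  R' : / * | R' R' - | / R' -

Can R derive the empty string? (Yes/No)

Yes

R has an ''-production, so R ⇒ ''.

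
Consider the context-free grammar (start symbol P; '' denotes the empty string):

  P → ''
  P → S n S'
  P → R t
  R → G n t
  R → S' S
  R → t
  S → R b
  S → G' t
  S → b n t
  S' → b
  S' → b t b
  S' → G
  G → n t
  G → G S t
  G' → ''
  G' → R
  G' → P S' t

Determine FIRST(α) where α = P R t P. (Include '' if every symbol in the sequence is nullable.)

Add FIRST(P)\{''} = { b, n, t }; P is nullable, continue.
Add FIRST(R) = { b, n, t }; R is not nullable, stop.

{ b, n, t }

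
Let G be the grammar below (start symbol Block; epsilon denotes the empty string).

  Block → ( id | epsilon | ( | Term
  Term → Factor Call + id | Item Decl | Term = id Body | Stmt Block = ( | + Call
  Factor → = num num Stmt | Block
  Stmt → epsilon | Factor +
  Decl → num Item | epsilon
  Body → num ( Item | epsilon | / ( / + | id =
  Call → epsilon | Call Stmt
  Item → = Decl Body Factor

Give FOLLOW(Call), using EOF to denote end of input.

{ EOF, (, +, /, =, id, num }

In Term → Factor Call + id: add FIRST(+ id) = { + }.
In Term → + Call: Call is at the end, add FOLLOW(Term) = { EOF, (, +, /, =, id, num }.
In Call → Call Stmt: add FIRST(Stmt)\{epsilon} = { (, +, = }.
  Since Stmt is nullable, also add FOLLOW(Call) = { EOF, (, +, /, =, id, num }.
Union: FOLLOW(Call) = { EOF, (, +, /, =, id, num }.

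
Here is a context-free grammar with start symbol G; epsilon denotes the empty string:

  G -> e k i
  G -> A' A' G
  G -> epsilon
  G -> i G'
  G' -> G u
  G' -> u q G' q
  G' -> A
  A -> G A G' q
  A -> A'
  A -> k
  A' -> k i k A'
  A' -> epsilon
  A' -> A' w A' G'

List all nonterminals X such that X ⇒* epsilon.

Directly nullable (have an epsilon-production): G, A'.
G' -> A with every symbol nullable, so G' is nullable.
A -> A' with every symbol nullable, so A is nullable.

{ A, A', G, G' }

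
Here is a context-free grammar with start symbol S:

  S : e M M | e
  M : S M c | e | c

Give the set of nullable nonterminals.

No nonterminal has an empty production or an RHS whose symbols are all nullable.

{ } (none)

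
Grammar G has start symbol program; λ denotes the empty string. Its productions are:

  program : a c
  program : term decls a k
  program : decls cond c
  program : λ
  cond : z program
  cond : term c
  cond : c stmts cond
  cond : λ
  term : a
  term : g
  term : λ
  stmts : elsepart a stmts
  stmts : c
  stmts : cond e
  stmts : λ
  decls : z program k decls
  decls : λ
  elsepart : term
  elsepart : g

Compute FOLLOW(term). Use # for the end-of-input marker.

In program : term decls a k: add FIRST(decls a k) = { a, z }.
In cond : term c: add FIRST(c) = { c }.
In elsepart : term: term is at the end, add FOLLOW(elsepart) = { a }.
Union: FOLLOW(term) = { a, c, z }.

{ a, c, z }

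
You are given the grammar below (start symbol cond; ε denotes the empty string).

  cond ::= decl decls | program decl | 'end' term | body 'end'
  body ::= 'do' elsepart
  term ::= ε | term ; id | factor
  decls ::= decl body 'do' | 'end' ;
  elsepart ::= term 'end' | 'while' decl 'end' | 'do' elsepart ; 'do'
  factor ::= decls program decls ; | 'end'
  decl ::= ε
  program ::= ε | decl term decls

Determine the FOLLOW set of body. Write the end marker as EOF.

In cond ::= body 'end': add FIRST('end') = { 'end' }.
In decls ::= decl body 'do': add FIRST('do') = { 'do' }.
Union: FOLLOW(body) = { 'do', 'end' }.

{ 'do', 'end' }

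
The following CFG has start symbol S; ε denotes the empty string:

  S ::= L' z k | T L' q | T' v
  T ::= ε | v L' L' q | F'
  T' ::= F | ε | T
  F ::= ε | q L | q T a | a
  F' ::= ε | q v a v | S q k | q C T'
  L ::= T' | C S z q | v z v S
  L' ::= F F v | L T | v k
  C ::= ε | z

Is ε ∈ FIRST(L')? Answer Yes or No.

L' ::= L T and each of L, T is nullable, so L' ⇒* ε.

Yes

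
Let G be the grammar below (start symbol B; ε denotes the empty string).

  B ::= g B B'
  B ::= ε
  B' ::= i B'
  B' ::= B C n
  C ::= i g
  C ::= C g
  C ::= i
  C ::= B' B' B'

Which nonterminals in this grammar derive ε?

{ B }

Directly nullable (have an ε-production): B.
No other nonterminal has a production whose RHS symbols are all nullable.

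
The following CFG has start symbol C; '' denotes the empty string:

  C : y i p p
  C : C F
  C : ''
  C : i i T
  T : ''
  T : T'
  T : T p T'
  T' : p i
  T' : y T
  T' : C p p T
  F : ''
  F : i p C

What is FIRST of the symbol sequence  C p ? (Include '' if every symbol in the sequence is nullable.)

{ i, p, y }

Add FIRST(C)\{''} = { i, y }; C is nullable, continue.
p is a terminal; add {p} and stop.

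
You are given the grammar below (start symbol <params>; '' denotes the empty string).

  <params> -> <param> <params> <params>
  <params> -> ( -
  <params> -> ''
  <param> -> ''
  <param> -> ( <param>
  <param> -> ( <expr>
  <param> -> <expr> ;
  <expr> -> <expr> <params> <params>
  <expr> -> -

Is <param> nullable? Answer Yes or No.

<param> has an ''-production, so <param> ⇒ ''.

Yes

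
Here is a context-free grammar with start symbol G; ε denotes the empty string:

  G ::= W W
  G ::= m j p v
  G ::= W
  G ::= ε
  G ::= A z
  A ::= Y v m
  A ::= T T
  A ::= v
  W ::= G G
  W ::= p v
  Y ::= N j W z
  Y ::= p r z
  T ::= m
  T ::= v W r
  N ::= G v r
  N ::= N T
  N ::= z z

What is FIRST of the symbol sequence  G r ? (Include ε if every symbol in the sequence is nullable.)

{ m, p, r, v, z }

Add FIRST(G)\{ε} = { m, p, v, z }; G is nullable, continue.
r is a terminal; add {r} and stop.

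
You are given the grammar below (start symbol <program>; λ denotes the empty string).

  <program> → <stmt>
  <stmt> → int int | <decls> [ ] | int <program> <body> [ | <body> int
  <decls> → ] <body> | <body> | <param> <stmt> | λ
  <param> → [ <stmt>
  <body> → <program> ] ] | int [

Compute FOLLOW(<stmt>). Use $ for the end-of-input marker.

In <program> → <stmt>: <stmt> is at the end, add FOLLOW(<program>) = { $, [, ], int }.
In <decls> → <param> <stmt>: <stmt> is at the end, add FOLLOW(<decls>) = { [ }.
In <param> → [ <stmt>: <stmt> is at the end, add FOLLOW(<param>) = { [, ], int }.
Union: FOLLOW(<stmt>) = { $, [, ], int }.

{ $, [, ], int }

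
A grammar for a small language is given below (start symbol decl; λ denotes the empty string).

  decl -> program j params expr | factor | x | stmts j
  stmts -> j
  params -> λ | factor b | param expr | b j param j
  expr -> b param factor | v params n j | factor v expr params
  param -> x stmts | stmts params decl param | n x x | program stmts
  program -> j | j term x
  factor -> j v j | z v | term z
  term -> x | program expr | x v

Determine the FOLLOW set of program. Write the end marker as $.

{ b, j, v, x, z }

In decl -> program j params expr: add FIRST(j params expr) = { j }.
In param -> program stmts: add FIRST(stmts) = { j }.
In term -> program expr: add FIRST(expr) = { b, j, v, x, z }.
Union: FOLLOW(program) = { b, j, v, x, z }.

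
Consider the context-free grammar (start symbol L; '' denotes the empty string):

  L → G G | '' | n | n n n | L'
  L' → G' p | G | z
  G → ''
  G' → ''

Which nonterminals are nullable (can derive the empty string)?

Directly nullable (have an ''-production): L, G, G'.
L' → G with every symbol nullable, so L' is nullable.

{ G, G', L, L' }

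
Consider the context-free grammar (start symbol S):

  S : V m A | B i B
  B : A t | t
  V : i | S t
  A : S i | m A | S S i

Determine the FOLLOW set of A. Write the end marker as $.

In S : V m A: A is at the end, add FOLLOW(S) = { $, i, m, t }.
In B : A t: add FIRST(t) = { t }.
In A : m A: A is at the end, add FOLLOW(A) = { $, i, m, t }.
Union: FOLLOW(A) = { $, i, m, t }.

{ $, i, m, t }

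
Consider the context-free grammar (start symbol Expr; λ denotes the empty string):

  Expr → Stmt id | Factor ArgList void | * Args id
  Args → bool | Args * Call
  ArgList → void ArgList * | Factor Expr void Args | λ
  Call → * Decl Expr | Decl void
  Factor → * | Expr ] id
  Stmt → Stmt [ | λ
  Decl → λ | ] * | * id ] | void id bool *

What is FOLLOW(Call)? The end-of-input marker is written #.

In Args → Args * Call: Call is at the end, add FOLLOW(Args) = { *, id, void }.
Union: FOLLOW(Call) = { *, id, void }.

{ *, id, void }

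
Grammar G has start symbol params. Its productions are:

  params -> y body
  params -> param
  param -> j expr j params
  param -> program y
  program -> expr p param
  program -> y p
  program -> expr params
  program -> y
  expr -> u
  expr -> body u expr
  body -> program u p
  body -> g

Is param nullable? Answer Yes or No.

No

No nonterminal in this grammar is nullable.
No production of param has an RHS whose symbols are all nullable, so param is not nullable.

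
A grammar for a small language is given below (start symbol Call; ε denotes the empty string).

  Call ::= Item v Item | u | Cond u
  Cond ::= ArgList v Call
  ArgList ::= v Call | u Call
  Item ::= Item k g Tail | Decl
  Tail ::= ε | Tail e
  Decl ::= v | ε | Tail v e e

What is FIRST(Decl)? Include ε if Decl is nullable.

Decl ::= v contributes {v}.
Decl ::= ε contributes ε.
From Decl ::= Tail v e e: Tail nullable, take FIRST(Tail) ∪ {v} = { e, v }.
Union: FIRST(Decl) = { e, v, ε }.

{ e, v, ε }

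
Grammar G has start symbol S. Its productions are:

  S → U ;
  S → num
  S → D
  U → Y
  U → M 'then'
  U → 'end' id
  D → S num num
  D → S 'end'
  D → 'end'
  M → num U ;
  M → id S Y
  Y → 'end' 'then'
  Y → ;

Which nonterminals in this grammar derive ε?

No nonterminal has an empty production or an RHS whose symbols are all nullable.

{ } (none)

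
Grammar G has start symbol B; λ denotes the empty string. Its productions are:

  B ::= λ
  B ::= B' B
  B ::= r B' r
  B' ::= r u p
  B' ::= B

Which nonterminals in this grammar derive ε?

{ B, B' }

Directly nullable (have an λ-production): B.
B' ::= B with every symbol nullable, so B' is nullable.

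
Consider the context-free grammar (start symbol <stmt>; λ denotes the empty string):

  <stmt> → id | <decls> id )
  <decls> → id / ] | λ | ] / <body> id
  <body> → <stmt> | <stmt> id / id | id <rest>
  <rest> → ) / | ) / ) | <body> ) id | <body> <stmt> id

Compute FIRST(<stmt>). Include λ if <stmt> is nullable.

<stmt> → id contributes {id}.
From <stmt> → <decls> id ): <decls> nullable, take FIRST(<decls>) ∪ {id} = { ], id }.
Union: FIRST(<stmt>) = { ], id }.

{ ], id }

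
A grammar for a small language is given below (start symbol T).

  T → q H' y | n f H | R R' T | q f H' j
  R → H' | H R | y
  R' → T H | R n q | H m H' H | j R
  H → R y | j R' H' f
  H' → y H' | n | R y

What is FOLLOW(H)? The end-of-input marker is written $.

{ $, j, m, n, q, y }

In T → n f H: H is at the end, add FOLLOW(T) = { $, j, n, y }.
In R → H R: add FIRST(R) = { j, n, y }.
In R' → T H: H is at the end, add FOLLOW(R') = { j, n, q, y }.
In R' → H m H' H: add FIRST(m H' H) = { m }.
In R' → H m H' H: H is at the end, add FOLLOW(R') = { j, n, q, y }.
Union: FOLLOW(H) = { $, j, m, n, q, y }.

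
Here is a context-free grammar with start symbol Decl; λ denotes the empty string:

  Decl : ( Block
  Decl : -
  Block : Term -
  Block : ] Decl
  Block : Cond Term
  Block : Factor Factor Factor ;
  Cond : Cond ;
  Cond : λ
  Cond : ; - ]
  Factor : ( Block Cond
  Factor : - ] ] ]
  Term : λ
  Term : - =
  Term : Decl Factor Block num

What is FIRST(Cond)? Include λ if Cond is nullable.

From Cond : Cond ;: Cond nullable, take FIRST(Cond) ∪ {;} = { ; }.
Cond : λ contributes λ.
Cond : ; - ] contributes {;}.
Union: FIRST(Cond) = { ;, λ }.

{ ;, λ }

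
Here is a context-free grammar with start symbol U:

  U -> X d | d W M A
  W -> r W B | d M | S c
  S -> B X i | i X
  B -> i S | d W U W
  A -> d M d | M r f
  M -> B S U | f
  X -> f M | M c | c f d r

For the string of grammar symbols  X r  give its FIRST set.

{ c, d, f, i }

Add FIRST(X) = { c, d, f, i }; X is not nullable, stop.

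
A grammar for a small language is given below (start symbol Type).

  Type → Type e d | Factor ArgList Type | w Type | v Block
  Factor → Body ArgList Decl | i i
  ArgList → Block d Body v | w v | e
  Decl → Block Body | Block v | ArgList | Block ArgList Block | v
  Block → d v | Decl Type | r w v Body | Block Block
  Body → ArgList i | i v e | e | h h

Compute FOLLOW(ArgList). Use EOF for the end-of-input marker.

In Type → Factor ArgList Type: add FIRST(Type) = { d, e, h, i, r, v, w }.
In Factor → Body ArgList Decl: add FIRST(Decl) = { d, e, r, v, w }.
In Decl → ArgList: ArgList is at the end, add FOLLOW(Decl) = { d, e, h, i, r, v, w }.
In Decl → Block ArgList Block: add FIRST(Block) = { d, e, r, v, w }.
In Body → ArgList i: add FIRST(i) = { i }.
Union: FOLLOW(ArgList) = { d, e, h, i, r, v, w }.

{ d, e, h, i, r, v, w }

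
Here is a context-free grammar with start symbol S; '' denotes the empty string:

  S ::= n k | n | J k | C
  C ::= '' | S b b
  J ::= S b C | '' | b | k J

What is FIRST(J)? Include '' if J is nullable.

From J ::= S b C: S nullable, take FIRST(S) ∪ {b} = { b, k, n }.
J ::= '' contributes ''.
J ::= b contributes {b}.
J ::= k J contributes {k}.
Union: FIRST(J) = { b, k, n, '' }.

{ b, k, n, '' }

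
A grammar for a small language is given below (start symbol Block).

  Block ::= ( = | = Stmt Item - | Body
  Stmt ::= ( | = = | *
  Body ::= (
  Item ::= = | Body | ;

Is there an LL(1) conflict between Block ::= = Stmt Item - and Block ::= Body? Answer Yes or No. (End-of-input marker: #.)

FIRST(= Stmt Item -) = { = } and FIRST(Body) = { ( }.
The FIRST sets are disjoint and neither alternative is nullable — no conflict.

No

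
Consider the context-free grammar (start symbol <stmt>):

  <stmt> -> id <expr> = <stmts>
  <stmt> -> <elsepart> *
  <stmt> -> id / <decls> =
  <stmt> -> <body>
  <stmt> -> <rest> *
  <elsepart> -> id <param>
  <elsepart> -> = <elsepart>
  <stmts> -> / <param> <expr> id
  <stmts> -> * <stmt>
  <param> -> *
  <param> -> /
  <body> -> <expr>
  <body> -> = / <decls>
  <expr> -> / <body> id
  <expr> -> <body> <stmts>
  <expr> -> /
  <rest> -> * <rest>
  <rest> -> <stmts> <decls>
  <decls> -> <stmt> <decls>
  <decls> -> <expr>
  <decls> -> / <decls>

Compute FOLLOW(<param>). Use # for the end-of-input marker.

{ *, /, = }

In <elsepart> -> id <param>: <param> is at the end, add FOLLOW(<elsepart>) = { * }.
In <stmts> -> / <param> <expr> id: add FIRST(<expr> id) = { /, = }.
Union: FOLLOW(<param>) = { *, /, = }.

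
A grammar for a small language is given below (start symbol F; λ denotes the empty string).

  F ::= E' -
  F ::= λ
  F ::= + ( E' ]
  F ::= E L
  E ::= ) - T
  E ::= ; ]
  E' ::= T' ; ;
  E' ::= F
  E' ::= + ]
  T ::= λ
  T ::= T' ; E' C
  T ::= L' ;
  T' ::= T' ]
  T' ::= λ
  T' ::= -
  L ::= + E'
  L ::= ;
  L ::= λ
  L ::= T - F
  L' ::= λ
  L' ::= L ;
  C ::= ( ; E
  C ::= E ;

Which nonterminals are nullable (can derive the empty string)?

{ E', F, L, L', T, T' }

Directly nullable (have an λ-production): F, T, T', L, L'.
E' ::= F with every symbol nullable, so E' is nullable.
No other nonterminal has a production whose RHS symbols are all nullable.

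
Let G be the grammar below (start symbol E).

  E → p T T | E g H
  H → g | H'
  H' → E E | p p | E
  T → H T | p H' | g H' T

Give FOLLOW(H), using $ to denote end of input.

{ $, g, p }

In E → E g H: H is at the end, add FOLLOW(E) = { $, g, p }.
In T → H T: add FIRST(T) = { g, p }.
Union: FOLLOW(H) = { $, g, p }.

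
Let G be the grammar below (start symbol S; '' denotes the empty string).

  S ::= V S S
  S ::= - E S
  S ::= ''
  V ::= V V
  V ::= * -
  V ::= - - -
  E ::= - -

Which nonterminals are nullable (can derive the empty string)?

Directly nullable (have an ''-production): S.
No other nonterminal has a production whose RHS symbols are all nullable.

{ S }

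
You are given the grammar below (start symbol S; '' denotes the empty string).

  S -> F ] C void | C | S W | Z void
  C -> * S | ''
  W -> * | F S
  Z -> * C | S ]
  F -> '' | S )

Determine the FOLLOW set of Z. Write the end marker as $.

{ void }

In S -> Z void: add FIRST(void) = { void }.
Union: FOLLOW(Z) = { void }.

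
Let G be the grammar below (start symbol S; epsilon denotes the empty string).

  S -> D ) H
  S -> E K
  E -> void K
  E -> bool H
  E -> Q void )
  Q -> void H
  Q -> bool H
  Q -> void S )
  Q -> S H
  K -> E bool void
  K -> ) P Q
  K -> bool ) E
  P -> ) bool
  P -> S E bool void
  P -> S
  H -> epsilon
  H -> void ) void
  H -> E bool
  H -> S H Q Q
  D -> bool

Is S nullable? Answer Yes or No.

No

Nullable nonterminals: H.
No production of S has an RHS whose symbols are all nullable, so S is not nullable.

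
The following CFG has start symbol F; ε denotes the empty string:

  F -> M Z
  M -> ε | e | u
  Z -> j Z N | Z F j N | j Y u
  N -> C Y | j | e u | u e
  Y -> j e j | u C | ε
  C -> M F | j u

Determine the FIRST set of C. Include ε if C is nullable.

From C -> M F: M nullable, take FIRST(M) ∪ FIRST(F) = { e, j, u }.
C -> j u contributes {j}.
Union: FIRST(C) = { e, j, u }.

{ e, j, u }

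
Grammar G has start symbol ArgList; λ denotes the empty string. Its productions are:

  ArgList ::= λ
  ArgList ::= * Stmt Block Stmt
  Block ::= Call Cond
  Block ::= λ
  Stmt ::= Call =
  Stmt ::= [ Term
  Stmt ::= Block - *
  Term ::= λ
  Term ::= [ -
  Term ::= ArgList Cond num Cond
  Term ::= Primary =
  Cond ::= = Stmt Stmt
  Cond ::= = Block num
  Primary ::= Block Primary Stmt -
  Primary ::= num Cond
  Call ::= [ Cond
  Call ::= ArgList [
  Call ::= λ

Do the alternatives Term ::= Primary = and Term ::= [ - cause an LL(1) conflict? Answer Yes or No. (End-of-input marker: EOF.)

FIRST(Primary =) = { *, =, [, num } and FIRST([ -) = { [ }.
Both contain [, so the two alternatives are not disjoint — LL(1) conflict.

Yes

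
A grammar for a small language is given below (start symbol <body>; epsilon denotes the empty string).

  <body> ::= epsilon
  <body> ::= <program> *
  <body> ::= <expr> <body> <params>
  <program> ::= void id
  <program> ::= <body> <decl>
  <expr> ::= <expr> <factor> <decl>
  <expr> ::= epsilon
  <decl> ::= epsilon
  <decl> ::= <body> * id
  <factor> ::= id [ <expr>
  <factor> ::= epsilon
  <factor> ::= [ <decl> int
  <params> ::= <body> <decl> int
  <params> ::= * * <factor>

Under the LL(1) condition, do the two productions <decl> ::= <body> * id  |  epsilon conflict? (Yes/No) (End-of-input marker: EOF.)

FIRST(<body> * id) = { *, [, id, int, void } and FIRST(epsilon) = { epsilon }.
The second alternative is nullable and FOLLOW(<decl>) = { EOF, *, [, id, int, void } shares * with FIRST of the first — conflict.

Yes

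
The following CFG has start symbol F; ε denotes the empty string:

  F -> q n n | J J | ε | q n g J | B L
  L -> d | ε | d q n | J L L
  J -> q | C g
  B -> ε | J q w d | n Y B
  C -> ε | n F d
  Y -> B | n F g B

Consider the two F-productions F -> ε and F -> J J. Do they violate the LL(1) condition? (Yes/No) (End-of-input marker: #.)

Yes

FIRST(ε) = { ε } and FIRST(J J) = { g, n, q }.
The first alternative is nullable and FOLLOW(F) = { #, d, g } shares g with FIRST of the second — conflict.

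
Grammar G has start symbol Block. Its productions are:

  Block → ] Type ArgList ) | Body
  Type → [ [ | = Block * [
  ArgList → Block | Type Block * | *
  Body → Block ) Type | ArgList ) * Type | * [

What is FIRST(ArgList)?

{ *, =, [, ] }

From ArgList → Block: add FIRST(Block) = { *, =, [, ] }.
From ArgList → Type Block *: add FIRST(Type) = { =, [ }.
ArgList → * contributes {*}.
Union: FIRST(ArgList) = { *, =, [, ] }.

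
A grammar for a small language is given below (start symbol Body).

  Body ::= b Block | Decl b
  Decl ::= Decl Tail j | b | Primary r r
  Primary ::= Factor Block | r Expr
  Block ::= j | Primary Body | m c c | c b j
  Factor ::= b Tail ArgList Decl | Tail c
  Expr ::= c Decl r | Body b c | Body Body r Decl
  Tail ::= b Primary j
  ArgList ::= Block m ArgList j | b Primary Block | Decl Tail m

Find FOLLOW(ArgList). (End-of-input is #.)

In Factor ::= b Tail ArgList Decl: add FIRST(Decl) = { b, r }.
In ArgList ::= Block m ArgList j: add FIRST(j) = { j }.
Union: FOLLOW(ArgList) = { b, j, r }.

{ b, j, r }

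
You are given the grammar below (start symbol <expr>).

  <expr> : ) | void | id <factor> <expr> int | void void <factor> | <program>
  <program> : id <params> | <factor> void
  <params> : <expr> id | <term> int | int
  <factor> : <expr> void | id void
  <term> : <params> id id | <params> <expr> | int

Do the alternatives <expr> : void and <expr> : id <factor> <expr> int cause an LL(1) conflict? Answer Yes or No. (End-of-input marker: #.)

FIRST(void) = { void } and FIRST(id <factor> <expr> int) = { id }.
The FIRST sets are disjoint and neither alternative is nullable — no conflict.

No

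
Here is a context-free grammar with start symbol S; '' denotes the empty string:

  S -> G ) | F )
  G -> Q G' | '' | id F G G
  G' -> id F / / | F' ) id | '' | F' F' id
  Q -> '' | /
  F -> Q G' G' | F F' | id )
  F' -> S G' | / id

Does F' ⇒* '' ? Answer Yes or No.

No

Nullable nonterminals: F, G, G', Q.
No production of F' has an RHS whose symbols are all nullable, so F' is not nullable.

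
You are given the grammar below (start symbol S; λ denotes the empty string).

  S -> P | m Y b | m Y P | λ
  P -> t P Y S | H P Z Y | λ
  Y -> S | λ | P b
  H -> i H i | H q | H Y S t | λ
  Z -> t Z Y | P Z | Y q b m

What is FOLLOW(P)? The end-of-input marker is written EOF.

In S -> P: P is at the end, add FOLLOW(S) = { EOF, b, i, m, q, t }.
In S -> m Y P: P is at the end, add FOLLOW(S) = { EOF, b, i, m, q, t }.
In P -> t P Y S: add FIRST(Y S)\{λ} = { b, i, m, q, t }.
  Since Y S is nullable, also add FOLLOW(P) = { EOF, b, i, m, q, t }.
In P -> H P Z Y: add FIRST(Z Y) = { b, i, m, q, t }.
In Y -> P b: add FIRST(b) = { b }.
In Z -> P Z: add FIRST(Z) = { b, i, m, q, t }.
Union: FOLLOW(P) = { EOF, b, i, m, q, t }.

{ EOF, b, i, m, q, t }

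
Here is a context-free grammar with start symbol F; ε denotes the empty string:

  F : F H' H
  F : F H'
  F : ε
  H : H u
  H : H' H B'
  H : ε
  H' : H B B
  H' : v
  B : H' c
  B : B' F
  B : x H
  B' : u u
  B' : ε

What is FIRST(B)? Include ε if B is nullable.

{ c, u, v, x, ε }

From B : H' c: H' nullable, take FIRST(H') ∪ {c} = { c, u, v, x }.
From B : B' F: B', F nullable, take FIRST(B') ∪ FIRST(F) = { c, u, v, x }; also ε since the whole RHS is nullable.
B : x H contributes {x}.
Union: FIRST(B) = { c, u, v, x, ε }.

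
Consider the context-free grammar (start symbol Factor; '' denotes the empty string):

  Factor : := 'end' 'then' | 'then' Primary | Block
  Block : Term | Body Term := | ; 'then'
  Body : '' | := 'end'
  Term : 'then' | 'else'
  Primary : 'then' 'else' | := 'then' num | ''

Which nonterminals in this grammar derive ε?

Directly nullable (have an ''-production): Body, Primary.
No other nonterminal has a production whose RHS symbols are all nullable.

{ Body, Primary }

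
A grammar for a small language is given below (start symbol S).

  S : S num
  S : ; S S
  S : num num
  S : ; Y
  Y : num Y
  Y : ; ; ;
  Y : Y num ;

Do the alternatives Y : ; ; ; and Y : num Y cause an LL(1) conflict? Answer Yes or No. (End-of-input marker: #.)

FIRST(; ; ;) = { ; } and FIRST(num Y) = { num }.
The FIRST sets are disjoint and neither alternative is nullable — no conflict.

No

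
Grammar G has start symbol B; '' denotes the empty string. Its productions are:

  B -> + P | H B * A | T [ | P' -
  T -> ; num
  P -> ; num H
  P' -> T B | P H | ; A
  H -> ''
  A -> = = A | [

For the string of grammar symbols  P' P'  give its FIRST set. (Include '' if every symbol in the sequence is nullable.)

{ ; }

Add FIRST(P') = { ; }; P' is not nullable, stop.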